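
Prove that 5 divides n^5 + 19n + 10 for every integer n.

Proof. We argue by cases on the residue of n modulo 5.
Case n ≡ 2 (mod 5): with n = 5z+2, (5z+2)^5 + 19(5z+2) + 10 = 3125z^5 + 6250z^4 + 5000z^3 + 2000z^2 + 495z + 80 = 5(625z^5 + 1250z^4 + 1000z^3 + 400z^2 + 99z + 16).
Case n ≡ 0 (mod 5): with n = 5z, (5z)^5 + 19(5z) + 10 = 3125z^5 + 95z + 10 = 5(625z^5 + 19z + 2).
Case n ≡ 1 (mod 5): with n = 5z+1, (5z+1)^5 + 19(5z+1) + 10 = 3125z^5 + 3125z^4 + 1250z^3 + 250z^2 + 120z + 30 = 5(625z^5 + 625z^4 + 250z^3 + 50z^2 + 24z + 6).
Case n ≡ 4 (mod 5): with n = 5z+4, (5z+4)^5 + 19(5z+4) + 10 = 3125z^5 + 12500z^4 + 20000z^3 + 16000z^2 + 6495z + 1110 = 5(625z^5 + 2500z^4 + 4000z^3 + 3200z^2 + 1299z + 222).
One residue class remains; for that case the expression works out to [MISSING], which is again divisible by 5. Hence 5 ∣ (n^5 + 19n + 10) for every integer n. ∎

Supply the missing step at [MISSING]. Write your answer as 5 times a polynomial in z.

Only n ≡ 3 (mod 5) is unaccounted for. Put n = 5z+3:
(5z+3)^5 + 19(5z+3) + 10 expands to 3125z^5 + 9375z^4 + 11250z^3 + 6750z^2 + 2120z + 310,
and factoring out 5 leaves 5(625z^5 + 1875z^4 + 2250z^3 + 1350z^2 + 424z + 62).

5(625z^5 + 1875z^4 + 2250z^3 + 1350z^2 + 424z + 62)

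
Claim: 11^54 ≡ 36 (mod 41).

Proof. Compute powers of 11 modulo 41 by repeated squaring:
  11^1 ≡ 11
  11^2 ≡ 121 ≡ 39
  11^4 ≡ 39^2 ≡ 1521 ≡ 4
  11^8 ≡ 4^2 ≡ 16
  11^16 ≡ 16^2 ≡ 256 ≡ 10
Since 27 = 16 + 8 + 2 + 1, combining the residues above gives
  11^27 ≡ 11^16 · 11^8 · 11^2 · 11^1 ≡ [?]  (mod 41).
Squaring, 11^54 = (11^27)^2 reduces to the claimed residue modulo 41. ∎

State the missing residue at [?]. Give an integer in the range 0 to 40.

Multiply the listed residues: 10 · 16 · 39 · 11 = 160 → 6240 → 68640.
Reducing modulo 41: 68640 = 1674·41 + 6, so 11^27 ≡ 6.

6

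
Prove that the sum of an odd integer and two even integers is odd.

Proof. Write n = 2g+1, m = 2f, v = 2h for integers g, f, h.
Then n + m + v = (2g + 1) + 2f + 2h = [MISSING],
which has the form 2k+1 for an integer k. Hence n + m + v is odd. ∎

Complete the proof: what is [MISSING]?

Expanding: (2g + 1) + 2f + 2h = 2f + 2g + 2h + 1.
Every term except the constant is even, so this is 2(f + g + h) + 1,
and f + g + h ∈ ℤ gives the required form.

2(f + g + h) + 1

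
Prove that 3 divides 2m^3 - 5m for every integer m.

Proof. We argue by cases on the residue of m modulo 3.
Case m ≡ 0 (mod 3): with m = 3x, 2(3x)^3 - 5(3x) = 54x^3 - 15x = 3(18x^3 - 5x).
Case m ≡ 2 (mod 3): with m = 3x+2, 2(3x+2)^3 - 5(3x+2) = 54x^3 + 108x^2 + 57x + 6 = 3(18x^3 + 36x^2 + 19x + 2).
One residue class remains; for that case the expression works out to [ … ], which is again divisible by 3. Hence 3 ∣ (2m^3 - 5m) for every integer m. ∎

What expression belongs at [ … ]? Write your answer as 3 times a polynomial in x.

3(18x^3 + 18x^2 + x - 1)

The residues treated are {0, 2}, so the missing case is m ≡ 1 (mod 3); write m = 3x+1.
Then 2(3x+1)^3 - 5(3x+1) = 54x^3 + 54x^2 + 3x - 3 = 3(18x^3 + 18x^2 + x - 1).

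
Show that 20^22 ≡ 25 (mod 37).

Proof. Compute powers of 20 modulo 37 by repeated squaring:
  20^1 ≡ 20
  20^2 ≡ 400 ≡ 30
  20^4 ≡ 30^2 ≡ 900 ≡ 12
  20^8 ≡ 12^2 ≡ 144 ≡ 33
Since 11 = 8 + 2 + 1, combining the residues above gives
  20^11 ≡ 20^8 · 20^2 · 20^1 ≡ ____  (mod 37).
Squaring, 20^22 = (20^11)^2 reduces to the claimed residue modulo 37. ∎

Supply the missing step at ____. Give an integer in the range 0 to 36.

5

20^8 · 20^2 · 20^1 ≡ 33 · 30 · 20 = 19800.
19800 mod 37 = 5, so 20^11 ≡ 5 (mod 37).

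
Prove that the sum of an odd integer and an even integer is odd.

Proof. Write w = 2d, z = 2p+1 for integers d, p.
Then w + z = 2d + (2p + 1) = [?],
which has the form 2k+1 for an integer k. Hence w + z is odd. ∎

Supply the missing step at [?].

2(d + p) + 1

2d + (2p + 1) = 2d + 2p + 1
= 2(d + p) + 1.
Since d + p is an integer, the sum is of the form 2k+1 for an integer k.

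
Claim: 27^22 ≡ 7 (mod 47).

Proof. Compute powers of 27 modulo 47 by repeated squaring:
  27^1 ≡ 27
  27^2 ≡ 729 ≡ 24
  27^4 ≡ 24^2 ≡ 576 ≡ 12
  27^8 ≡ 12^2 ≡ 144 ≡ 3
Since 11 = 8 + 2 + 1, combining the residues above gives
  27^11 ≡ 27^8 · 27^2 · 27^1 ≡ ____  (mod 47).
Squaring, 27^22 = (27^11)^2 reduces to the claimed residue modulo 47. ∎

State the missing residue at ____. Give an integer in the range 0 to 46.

Multiply the listed residues: 3 · 24 · 27 = 72 → 1944.
Reducing modulo 47: 1944 = 41·47 + 17, so 27^11 ≡ 17.

17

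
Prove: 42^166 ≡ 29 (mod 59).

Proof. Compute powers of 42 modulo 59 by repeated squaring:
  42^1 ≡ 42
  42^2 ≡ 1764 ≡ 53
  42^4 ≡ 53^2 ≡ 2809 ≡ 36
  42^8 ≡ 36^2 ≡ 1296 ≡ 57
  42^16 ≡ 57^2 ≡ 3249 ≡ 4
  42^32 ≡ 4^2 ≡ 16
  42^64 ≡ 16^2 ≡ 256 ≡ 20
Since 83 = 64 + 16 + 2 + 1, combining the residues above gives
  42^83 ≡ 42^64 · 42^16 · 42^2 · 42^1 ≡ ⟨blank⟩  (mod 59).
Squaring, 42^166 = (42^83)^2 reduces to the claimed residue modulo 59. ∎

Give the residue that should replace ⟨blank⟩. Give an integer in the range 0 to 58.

18

Multiply the listed residues: 20 · 4 · 53 · 42 = 80 → 4240 → 178080.
Reducing modulo 59: 178080 = 3018·59 + 18, so 42^83 ≡ 18.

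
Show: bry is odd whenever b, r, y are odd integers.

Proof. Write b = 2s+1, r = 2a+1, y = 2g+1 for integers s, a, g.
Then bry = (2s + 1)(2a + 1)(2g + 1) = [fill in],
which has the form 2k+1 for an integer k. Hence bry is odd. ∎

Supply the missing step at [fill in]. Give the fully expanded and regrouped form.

2(4ags + 2ag + 2as + a + 2gs + g + s) + 1

Expanding: (2s + 1)(2a + 1)(2g + 1) = 8ags + 4ag + 4as + 2a + 4gs + 2g + 2s + 1.
Every term except the constant is even, so this is 2(4ags + 2ag + 2as + a + 2gs + g + s) + 1,
and 4ags + 2ag + 2as + a + 2gs + g + s ∈ ℤ gives the required form.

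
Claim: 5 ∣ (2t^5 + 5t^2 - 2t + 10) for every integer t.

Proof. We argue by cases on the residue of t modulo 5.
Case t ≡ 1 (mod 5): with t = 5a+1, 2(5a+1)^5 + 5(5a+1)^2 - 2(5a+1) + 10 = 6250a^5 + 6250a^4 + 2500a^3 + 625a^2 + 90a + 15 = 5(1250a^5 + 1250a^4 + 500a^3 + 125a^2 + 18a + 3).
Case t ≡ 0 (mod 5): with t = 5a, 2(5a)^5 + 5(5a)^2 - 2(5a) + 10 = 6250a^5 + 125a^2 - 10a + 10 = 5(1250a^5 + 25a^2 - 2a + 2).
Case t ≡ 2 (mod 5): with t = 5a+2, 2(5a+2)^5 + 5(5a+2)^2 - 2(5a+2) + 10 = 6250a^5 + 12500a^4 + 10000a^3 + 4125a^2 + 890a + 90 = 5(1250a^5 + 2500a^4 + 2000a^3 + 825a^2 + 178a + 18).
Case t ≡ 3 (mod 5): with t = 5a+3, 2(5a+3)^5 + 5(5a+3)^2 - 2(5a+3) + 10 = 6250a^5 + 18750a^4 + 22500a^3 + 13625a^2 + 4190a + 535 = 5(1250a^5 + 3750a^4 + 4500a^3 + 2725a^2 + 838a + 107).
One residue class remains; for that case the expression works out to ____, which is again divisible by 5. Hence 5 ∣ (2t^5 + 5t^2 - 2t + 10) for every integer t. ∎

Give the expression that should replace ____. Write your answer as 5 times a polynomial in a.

5(1250a^5 + 5000a^4 + 8000a^3 + 6425a^2 + 2598a + 426)

The residues treated are {1, 0, 2, 3}, so the missing case is t ≡ 4 (mod 5); write t = 5a+4.
Then 2(5a+4)^5 + 5(5a+4)^2 - 2(5a+4) + 10 = 6250a^5 + 25000a^4 + 40000a^3 + 32125a^2 + 12990a + 2130 = 5(1250a^5 + 5000a^4 + 8000a^3 + 6425a^2 + 2598a + 426).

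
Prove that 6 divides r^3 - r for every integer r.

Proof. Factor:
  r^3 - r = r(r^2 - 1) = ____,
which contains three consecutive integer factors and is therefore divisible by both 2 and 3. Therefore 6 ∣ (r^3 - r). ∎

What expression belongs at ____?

(r - 1)r(r + 1)

r(r^2 - 1) = r(r - 1)(r + 1) = (r - 1)r(r + 1).
These three factors are consecutive integers, so their product is divisible by 6.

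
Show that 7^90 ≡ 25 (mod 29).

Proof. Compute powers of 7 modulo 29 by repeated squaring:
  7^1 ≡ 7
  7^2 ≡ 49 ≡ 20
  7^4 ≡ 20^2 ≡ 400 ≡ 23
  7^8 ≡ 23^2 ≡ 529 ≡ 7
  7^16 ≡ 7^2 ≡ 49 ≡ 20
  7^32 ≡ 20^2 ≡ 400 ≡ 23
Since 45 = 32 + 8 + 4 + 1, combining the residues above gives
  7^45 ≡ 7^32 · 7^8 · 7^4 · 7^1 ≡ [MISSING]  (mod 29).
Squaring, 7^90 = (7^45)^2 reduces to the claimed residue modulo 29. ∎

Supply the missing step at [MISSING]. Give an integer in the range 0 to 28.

Multiply the listed residues: 23 · 7 · 23 · 7 = 161 → 3703 → 25921.
Reducing modulo 29: 25921 = 893·29 + 24, so 7^45 ≡ 24.

24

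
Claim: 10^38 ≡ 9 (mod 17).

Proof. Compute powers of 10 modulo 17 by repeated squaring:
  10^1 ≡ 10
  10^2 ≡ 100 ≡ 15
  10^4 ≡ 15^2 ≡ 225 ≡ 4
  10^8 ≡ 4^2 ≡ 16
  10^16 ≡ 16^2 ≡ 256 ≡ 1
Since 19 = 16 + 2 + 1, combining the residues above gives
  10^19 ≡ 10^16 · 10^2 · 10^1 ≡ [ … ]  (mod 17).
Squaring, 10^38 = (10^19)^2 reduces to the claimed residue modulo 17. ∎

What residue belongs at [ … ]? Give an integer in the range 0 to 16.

14

10^16 · 10^2 · 10^1 ≡ 1 · 15 · 10 = 150.
150 mod 17 = 14, so 10^19 ≡ 14 (mod 17).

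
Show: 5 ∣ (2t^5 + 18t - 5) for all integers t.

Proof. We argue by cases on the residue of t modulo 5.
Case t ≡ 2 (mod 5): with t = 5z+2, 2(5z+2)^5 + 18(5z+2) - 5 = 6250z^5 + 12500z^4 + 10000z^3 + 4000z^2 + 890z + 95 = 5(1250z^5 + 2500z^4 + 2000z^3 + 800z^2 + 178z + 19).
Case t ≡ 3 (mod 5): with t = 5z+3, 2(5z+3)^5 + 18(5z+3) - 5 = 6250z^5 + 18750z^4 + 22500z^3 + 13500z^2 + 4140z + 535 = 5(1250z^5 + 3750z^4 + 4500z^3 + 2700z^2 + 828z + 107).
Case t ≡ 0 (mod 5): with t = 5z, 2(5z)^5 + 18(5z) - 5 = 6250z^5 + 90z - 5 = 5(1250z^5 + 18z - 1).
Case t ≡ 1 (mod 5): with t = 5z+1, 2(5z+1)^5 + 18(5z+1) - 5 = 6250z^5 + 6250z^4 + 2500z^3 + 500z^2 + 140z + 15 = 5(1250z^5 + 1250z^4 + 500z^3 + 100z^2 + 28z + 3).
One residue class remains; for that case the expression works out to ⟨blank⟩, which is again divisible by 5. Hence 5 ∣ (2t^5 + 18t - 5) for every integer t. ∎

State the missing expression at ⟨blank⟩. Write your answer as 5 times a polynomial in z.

The residues treated are {2, 3, 0, 1}, so the missing case is t ≡ 4 (mod 5); write t = 5z+4.
Then 2(5z+4)^5 + 18(5z+4) - 5 = 6250z^5 + 25000z^4 + 40000z^3 + 32000z^2 + 12890z + 2115 = 5(1250z^5 + 5000z^4 + 8000z^3 + 6400z^2 + 2578z + 423).

5(1250z^5 + 5000z^4 + 8000z^3 + 6400z^2 + 2578z + 423)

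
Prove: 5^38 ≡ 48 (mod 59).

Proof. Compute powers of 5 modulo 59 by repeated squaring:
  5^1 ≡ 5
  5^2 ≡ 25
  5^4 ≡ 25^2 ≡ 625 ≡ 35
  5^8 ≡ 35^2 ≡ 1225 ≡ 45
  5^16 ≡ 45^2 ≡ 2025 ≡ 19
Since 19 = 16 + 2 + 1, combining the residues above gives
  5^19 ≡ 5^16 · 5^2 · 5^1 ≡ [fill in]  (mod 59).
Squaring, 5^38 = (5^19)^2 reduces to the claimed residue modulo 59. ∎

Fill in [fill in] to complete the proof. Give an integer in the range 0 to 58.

15

Multiply the listed residues: 19 · 25 · 5 = 475 → 2375.
Reducing modulo 59: 2375 = 40·59 + 15, so 5^19 ≡ 15.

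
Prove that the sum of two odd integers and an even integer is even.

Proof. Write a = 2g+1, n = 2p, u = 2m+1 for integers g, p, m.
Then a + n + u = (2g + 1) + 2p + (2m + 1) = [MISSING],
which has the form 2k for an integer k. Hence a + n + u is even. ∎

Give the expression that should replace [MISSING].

(2g + 1) + 2p + (2m + 1) = 2g + 2m + 2p + 2
= 2(g + m + p + 1).
Since g + m + p + 1 is an integer, the sum is of the form 2k for an integer k.

2(g + m + p + 1)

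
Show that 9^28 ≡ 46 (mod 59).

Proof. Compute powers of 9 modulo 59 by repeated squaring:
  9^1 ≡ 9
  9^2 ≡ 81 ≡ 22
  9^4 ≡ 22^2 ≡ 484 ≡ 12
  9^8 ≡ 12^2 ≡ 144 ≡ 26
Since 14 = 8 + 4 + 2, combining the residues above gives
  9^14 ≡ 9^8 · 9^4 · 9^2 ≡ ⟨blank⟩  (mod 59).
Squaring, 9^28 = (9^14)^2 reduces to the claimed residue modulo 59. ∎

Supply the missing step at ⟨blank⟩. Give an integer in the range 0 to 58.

20

9^8 · 9^4 · 9^2 ≡ 26 · 12 · 22 = 6864.
6864 mod 59 = 20, so 9^14 ≡ 20 (mod 59).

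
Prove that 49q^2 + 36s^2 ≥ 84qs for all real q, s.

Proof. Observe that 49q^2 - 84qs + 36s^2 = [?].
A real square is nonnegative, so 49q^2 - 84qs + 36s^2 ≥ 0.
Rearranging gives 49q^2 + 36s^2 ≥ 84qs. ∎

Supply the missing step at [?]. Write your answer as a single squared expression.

(7q - 6s)^2

49q^2 - 84qs + 36s^2 is a perfect-square trinomial: the outer terms are (7q)^2 and (6s)^2, and the cross term is -2·7q·6s.
So 49q^2 - 84qs + 36s^2 = (7q - 6s)^2 ≥ 0.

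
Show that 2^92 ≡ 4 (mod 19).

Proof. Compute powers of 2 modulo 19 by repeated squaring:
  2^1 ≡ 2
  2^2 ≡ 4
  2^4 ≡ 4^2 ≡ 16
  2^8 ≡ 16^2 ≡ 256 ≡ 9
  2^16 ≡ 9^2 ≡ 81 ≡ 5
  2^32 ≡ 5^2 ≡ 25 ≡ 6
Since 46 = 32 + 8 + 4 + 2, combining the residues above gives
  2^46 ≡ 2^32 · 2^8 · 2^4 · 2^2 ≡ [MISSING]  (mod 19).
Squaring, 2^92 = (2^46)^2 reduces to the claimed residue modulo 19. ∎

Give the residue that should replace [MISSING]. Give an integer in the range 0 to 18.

17

2^32 · 2^8 · 2^4 · 2^2 ≡ 6 · 9 · 16 · 4 = 3456.
3456 mod 19 = 17, so 2^46 ≡ 17 (mod 19).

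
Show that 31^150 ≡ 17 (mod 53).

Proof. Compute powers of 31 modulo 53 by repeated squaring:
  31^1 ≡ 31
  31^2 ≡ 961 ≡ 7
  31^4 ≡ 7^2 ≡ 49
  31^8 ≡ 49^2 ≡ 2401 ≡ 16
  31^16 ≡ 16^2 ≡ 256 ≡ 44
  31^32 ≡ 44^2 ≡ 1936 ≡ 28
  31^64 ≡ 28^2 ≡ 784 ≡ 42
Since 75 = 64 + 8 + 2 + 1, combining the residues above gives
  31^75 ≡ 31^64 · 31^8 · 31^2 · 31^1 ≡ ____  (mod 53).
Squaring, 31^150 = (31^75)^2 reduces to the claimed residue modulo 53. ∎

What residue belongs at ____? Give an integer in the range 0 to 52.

Multiply the listed residues: 42 · 16 · 7 · 31 = 672 → 4704 → 145824.
Reducing modulo 53: 145824 = 2751·53 + 21, so 31^75 ≡ 21.

21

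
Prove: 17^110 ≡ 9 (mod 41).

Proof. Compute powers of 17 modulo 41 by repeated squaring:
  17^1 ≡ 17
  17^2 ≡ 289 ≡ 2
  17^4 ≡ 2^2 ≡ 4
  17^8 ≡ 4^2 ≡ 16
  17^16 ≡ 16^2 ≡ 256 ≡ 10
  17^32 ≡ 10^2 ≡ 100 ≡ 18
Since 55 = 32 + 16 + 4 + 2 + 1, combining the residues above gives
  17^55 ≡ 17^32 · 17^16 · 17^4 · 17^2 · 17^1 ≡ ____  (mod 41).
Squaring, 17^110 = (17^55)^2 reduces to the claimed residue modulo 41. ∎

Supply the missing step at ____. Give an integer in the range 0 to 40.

3

17^32 · 17^16 · 17^4 · 17^2 · 17^1 ≡ 18 · 10 · 4 · 2 · 17 = 24480.
24480 mod 41 = 3, so 17^55 ≡ 3 (mod 41).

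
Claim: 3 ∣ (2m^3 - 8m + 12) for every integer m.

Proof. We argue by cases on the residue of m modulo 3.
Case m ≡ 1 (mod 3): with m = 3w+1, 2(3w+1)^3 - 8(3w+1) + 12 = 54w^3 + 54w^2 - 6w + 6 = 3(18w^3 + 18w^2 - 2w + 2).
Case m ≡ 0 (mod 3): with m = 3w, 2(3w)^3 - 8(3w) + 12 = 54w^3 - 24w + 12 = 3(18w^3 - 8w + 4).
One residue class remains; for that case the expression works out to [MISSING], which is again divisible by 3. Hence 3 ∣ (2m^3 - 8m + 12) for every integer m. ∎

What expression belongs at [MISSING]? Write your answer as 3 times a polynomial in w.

Only m ≡ 2 (mod 3) is unaccounted for. Put m = 3w+2:
2(3w+2)^3 - 8(3w+2) + 12 expands to 54w^3 + 108w^2 + 48w + 12,
and factoring out 3 leaves 3(18w^3 + 36w^2 + 16w + 4).

3(18w^3 + 36w^2 + 16w + 4)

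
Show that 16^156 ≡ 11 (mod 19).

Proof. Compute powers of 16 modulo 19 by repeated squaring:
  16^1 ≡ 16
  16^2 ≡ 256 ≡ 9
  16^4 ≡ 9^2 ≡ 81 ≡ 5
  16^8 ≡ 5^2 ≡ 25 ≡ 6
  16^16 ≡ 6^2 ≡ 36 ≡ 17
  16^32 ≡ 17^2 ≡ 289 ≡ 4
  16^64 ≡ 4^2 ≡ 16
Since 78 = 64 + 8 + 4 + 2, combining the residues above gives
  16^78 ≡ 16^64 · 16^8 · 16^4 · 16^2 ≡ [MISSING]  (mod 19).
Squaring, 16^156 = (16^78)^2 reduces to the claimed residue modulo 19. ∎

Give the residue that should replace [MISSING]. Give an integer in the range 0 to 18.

16^64 · 16^8 · 16^4 · 16^2 ≡ 16 · 6 · 5 · 9 = 4320.
4320 mod 19 = 7, so 16^78 ≡ 7 (mod 19).

7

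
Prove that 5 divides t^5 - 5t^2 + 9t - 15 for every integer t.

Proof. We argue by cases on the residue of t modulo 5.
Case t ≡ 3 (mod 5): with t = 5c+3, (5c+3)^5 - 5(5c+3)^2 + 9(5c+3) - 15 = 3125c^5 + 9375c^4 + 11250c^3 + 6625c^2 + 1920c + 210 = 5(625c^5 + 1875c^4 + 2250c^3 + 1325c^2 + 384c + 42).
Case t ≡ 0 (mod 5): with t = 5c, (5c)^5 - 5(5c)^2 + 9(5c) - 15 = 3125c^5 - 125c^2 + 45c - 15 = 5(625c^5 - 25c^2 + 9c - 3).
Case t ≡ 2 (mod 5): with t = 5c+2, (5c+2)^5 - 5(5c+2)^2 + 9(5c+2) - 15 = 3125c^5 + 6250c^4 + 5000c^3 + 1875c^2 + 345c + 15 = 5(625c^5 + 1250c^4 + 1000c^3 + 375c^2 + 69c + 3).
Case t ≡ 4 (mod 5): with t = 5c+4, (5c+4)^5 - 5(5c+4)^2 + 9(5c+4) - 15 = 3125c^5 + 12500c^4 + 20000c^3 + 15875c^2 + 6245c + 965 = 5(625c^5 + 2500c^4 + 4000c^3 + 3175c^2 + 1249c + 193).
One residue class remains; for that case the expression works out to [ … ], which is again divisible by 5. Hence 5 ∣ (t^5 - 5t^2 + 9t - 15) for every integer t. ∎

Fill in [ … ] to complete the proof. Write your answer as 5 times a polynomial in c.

Only t ≡ 1 (mod 5) is unaccounted for. Put t = 5c+1:
(5c+1)^5 - 5(5c+1)^2 + 9(5c+1) - 15 expands to 3125c^5 + 3125c^4 + 1250c^3 + 125c^2 + 20c - 10,
and factoring out 5 leaves 5(625c^5 + 625c^4 + 250c^3 + 25c^2 + 4c - 2).

5(625c^5 + 625c^4 + 250c^3 + 25c^2 + 4c - 2)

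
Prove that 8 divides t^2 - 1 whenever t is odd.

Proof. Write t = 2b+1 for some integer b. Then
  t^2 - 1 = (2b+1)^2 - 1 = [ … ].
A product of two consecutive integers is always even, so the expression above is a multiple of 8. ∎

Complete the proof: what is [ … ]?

4b(b + 1)

(2b+1)^2 - 1 = 4b^2 + 4b + 1 - 1 = 4b^2 + 4b = 4b(b+1).
Since b and b+1 are consecutive, b(b+1) is even, and 4·(even) is a multiple of 8.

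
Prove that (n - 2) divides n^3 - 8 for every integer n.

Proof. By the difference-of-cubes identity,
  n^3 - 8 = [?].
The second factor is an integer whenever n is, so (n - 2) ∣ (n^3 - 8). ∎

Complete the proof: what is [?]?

Polynomial division of n^3 - 8 by n - 2 leaves remainder 0 and quotient n^2 + 2n + 4.
Hence n^3 - 8 = (n - 2)(n^2 + 2n + 4).

(n - 2)(n^2 + 2n + 4)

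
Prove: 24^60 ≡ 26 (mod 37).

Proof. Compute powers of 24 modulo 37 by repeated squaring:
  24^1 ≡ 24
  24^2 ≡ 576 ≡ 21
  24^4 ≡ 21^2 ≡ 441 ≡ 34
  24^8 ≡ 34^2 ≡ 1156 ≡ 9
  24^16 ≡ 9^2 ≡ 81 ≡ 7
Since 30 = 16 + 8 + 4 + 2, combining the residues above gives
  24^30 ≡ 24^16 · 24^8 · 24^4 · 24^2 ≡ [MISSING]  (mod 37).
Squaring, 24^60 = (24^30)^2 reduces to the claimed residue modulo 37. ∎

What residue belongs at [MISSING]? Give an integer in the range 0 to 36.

24^16 · 24^8 · 24^4 · 24^2 ≡ 7 · 9 · 34 · 21 = 44982.
44982 mod 37 = 27, so 24^30 ≡ 27 (mod 37).

27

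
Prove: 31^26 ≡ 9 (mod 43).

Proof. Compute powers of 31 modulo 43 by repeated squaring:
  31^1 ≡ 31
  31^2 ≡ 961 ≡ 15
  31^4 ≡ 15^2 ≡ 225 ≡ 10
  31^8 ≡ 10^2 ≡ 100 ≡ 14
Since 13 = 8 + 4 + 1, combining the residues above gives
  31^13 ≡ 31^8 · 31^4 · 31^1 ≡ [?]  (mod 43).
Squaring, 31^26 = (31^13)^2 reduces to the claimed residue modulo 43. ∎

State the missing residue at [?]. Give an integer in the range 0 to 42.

40

Multiply the listed residues: 14 · 10 · 31 = 140 → 4340.
Reducing modulo 43: 4340 = 100·43 + 40, so 31^13 ≡ 40.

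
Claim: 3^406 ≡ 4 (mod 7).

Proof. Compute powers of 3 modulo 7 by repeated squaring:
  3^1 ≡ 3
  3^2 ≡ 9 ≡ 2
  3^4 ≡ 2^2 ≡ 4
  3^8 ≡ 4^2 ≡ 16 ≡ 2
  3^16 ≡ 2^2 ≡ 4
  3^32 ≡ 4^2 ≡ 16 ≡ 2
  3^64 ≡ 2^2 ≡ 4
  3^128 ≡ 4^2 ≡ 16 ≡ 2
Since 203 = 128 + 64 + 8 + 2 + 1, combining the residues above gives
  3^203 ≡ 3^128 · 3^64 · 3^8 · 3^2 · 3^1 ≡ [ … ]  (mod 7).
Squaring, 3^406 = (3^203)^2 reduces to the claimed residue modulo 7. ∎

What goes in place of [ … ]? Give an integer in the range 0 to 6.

5

3^128 · 3^64 · 3^8 · 3^2 · 3^1 ≡ 2 · 4 · 2 · 2 · 3 = 96.
96 mod 7 = 5, so 3^203 ≡ 5 (mod 7).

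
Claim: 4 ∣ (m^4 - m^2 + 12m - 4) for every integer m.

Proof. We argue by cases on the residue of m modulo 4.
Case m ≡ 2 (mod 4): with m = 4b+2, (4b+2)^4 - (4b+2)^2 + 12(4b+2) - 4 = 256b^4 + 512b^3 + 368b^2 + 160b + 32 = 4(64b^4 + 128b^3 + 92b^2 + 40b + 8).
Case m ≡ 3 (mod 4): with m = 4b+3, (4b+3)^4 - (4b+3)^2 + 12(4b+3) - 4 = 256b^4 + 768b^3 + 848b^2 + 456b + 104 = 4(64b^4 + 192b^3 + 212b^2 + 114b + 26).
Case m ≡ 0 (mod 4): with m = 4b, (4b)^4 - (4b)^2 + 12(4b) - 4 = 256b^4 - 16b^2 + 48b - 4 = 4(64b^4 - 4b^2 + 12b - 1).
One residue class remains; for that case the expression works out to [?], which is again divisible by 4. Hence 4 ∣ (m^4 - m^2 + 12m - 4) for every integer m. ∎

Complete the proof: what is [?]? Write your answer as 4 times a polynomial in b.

4(64b^4 + 64b^3 + 20b^2 + 14b + 2)

Only m ≡ 1 (mod 4) is unaccounted for. Put m = 4b+1:
(4b+1)^4 - (4b+1)^2 + 12(4b+1) - 4 expands to 256b^4 + 256b^3 + 80b^2 + 56b + 8,
and factoring out 4 leaves 4(64b^4 + 64b^3 + 20b^2 + 14b + 2).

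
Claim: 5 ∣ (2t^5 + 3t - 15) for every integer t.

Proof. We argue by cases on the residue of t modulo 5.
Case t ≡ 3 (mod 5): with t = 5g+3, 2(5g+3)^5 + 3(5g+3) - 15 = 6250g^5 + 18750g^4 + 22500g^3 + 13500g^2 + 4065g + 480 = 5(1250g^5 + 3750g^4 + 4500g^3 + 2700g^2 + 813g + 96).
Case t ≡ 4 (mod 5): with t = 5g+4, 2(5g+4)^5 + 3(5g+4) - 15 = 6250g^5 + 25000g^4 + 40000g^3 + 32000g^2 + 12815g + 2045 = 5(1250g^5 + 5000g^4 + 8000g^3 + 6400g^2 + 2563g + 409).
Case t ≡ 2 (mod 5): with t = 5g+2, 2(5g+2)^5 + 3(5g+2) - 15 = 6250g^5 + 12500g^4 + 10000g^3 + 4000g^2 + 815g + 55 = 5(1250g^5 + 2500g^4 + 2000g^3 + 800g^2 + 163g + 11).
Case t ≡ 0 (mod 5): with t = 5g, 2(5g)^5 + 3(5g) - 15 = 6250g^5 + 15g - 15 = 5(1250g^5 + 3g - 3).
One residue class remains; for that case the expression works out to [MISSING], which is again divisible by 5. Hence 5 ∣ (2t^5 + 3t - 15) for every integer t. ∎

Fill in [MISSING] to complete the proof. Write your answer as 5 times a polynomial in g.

Only t ≡ 1 (mod 5) is unaccounted for. Put t = 5g+1:
2(5g+1)^5 + 3(5g+1) - 15 expands to 6250g^5 + 6250g^4 + 2500g^3 + 500g^2 + 65g - 10,
and factoring out 5 leaves 5(1250g^5 + 1250g^4 + 500g^3 + 100g^2 + 13g - 2).

5(1250g^5 + 1250g^4 + 500g^3 + 100g^2 + 13g - 2)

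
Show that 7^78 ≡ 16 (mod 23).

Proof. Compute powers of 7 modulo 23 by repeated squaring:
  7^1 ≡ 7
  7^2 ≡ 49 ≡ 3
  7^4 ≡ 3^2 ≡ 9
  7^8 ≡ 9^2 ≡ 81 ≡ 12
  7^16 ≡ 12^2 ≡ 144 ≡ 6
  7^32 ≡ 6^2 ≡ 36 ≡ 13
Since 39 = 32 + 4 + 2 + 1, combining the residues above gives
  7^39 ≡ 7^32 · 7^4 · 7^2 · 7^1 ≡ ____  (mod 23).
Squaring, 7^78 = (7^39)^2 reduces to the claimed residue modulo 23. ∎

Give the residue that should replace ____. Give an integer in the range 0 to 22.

Multiply the listed residues: 13 · 9 · 3 · 7 = 117 → 351 → 2457.
Reducing modulo 23: 2457 = 106·23 + 19, so 7^39 ≡ 19.

19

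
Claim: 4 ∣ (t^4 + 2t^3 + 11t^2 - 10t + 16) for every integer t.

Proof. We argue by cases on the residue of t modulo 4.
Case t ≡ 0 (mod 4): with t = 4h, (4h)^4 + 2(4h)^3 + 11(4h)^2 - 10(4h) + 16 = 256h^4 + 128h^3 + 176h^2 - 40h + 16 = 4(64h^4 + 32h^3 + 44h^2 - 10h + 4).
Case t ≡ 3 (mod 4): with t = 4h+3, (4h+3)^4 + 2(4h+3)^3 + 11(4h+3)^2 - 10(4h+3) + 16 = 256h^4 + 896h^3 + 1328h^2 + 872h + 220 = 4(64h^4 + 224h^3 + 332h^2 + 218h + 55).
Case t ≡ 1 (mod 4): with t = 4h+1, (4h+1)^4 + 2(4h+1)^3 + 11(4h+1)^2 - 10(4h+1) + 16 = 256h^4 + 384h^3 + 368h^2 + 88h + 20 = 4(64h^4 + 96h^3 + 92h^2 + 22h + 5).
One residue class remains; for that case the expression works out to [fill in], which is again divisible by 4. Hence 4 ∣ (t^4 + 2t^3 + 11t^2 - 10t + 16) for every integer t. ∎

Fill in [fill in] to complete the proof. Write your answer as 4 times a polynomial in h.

4(64h^4 + 160h^3 + 188h^2 + 90h + 18)

Only t ≡ 2 (mod 4) is unaccounted for. Put t = 4h+2:
(4h+2)^4 + 2(4h+2)^3 + 11(4h+2)^2 - 10(4h+2) + 16 expands to 256h^4 + 640h^3 + 752h^2 + 360h + 72,
and factoring out 4 leaves 4(64h^4 + 160h^3 + 188h^2 + 90h + 18).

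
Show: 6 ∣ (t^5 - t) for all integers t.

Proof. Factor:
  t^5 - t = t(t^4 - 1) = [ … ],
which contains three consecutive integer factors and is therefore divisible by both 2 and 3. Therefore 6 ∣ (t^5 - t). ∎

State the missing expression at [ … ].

t^4 - 1 = (t^2 - 1)(t^2 + 1), and t^2 - 1 = (t-1)(t+1).
So t(t^4 - 1) = (t - 1)t(t + 1)(t^2 + 1).

(t - 1)t(t + 1)(t^2 + 1)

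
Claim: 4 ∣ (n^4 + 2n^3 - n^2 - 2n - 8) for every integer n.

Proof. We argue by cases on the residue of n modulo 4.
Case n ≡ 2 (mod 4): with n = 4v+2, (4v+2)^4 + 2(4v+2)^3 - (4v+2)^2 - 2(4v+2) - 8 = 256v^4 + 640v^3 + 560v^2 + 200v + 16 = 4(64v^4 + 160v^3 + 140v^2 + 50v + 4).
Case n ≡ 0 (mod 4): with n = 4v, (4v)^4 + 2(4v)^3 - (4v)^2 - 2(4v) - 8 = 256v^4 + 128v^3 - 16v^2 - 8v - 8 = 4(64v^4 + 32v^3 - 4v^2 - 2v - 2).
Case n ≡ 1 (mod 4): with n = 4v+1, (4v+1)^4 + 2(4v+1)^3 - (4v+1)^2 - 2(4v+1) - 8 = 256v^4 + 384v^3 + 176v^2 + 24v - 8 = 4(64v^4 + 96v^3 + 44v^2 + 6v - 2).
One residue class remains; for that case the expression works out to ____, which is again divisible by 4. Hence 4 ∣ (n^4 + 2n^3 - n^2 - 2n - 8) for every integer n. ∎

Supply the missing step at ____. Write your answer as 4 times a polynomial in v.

4(64v^4 + 224v^3 + 284v^2 + 154v + 28)

Only n ≡ 3 (mod 4) is unaccounted for. Put n = 4v+3:
(4v+3)^4 + 2(4v+3)^3 - (4v+3)^2 - 2(4v+3) - 8 expands to 256v^4 + 896v^3 + 1136v^2 + 616v + 112,
and factoring out 4 leaves 4(64v^4 + 224v^3 + 284v^2 + 154v + 28).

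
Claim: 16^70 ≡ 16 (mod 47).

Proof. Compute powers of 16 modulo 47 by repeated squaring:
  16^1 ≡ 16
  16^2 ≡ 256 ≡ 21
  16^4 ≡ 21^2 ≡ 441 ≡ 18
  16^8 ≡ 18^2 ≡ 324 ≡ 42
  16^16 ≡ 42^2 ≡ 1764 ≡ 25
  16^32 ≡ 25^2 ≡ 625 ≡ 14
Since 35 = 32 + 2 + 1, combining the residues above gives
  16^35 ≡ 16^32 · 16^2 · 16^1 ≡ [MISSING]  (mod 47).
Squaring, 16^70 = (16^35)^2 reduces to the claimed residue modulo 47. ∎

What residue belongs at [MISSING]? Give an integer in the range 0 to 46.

16^32 · 16^2 · 16^1 ≡ 14 · 21 · 16 = 4704.
4704 mod 47 = 4, so 16^35 ≡ 4 (mod 47).

4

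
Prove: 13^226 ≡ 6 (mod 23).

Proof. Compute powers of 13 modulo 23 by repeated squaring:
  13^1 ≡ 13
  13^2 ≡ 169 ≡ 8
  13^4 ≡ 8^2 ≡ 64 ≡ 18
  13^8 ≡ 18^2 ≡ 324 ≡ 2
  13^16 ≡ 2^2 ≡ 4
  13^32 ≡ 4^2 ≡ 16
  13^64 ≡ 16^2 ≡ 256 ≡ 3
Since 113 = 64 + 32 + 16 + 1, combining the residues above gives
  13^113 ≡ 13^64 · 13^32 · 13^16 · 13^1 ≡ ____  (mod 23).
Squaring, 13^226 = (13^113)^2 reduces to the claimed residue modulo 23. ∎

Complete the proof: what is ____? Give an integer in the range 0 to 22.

12

Multiply the listed residues: 3 · 16 · 4 · 13 = 48 → 192 → 2496.
Reducing modulo 23: 2496 = 108·23 + 12, so 13^113 ≡ 12.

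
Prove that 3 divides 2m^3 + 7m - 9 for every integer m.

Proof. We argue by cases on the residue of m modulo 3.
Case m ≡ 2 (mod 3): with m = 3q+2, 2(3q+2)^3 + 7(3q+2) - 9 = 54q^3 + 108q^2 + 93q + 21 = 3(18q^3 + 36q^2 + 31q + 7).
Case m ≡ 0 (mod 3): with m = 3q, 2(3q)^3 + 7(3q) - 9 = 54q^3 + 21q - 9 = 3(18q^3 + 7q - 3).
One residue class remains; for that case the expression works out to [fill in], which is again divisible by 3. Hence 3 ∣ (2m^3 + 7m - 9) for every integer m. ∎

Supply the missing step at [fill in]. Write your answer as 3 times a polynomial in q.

3(18q^3 + 18q^2 + 13q)

Only m ≡ 1 (mod 3) is unaccounted for. Put m = 3q+1:
2(3q+1)^3 + 7(3q+1) - 9 expands to 54q^3 + 54q^2 + 39q,
and factoring out 3 leaves 3(18q^3 + 18q^2 + 13q).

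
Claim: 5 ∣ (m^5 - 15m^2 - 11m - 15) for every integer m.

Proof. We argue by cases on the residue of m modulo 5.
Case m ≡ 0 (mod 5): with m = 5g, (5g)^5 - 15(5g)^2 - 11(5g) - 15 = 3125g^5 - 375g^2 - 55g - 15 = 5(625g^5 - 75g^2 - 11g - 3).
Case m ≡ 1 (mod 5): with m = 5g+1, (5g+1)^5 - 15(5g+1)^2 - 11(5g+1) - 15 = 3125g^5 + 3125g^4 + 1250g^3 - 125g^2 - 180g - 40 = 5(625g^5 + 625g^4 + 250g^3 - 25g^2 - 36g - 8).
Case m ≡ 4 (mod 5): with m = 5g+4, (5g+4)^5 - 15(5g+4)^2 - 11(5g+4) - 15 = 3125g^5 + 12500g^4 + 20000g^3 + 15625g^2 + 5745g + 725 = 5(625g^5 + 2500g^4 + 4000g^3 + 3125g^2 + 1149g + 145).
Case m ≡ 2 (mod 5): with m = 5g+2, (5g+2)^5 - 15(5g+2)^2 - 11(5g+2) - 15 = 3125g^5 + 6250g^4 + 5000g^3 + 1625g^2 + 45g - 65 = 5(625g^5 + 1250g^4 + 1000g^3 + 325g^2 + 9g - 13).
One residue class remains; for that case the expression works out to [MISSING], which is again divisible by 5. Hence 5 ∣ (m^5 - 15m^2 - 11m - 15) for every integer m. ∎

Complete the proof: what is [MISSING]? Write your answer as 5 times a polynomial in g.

5(625g^5 + 1875g^4 + 2250g^3 + 1275g^2 + 304g + 12)

The residues treated are {0, 1, 4, 2}, so the missing case is m ≡ 3 (mod 5); write m = 5g+3.
Then (5g+3)^5 - 15(5g+3)^2 - 11(5g+3) - 15 = 3125g^5 + 9375g^4 + 11250g^3 + 6375g^2 + 1520g + 60 = 5(625g^5 + 1875g^4 + 2250g^3 + 1275g^2 + 304g + 12).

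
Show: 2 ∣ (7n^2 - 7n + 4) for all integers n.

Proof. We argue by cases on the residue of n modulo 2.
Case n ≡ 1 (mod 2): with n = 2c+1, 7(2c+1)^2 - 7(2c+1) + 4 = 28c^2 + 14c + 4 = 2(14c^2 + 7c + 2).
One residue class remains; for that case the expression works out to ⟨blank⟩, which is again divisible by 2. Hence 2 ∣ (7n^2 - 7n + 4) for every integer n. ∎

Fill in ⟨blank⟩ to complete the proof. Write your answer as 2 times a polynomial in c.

The residues treated are {1}, so the missing case is n ≡ 0 (mod 2); write n = 2c.
Then 7(2c)^2 - 7(2c) + 4 = 28c^2 - 14c + 4 = 2(14c^2 - 7c + 2).

2(14c^2 - 7c + 2)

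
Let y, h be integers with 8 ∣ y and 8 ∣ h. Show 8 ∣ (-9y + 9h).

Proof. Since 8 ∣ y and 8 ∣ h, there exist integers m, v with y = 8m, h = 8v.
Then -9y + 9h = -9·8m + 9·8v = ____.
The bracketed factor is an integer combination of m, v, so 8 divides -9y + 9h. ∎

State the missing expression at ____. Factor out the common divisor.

8(-9m + 9v)

Pull the common 8 out of every term: -9·8m + 9·8v = 8(-9m + 9v).
-9m + 9v is an integer, which exhibits the divisibility.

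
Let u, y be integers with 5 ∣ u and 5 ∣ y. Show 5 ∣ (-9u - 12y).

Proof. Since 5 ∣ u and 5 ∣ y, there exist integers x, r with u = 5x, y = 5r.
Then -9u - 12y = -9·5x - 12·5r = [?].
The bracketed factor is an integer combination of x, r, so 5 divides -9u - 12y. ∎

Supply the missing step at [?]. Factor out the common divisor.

5(-12r - 9x)

Each term has a factor of 5: -9·5x - 12·5r = 5·(-12r - 9x).
Since -12r - 9x is an integer, 5 ∣ (-9u - 12y).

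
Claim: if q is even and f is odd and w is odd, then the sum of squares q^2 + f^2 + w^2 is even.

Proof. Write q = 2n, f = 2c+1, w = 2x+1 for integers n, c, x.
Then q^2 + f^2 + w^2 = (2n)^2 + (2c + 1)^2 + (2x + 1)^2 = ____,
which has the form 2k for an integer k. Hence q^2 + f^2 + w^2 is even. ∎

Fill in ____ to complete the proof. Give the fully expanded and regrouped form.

2(2c^2 + 2c + 2n^2 + 2x^2 + 2x + 1)

Expanding: (2n)^2 + (2c + 1)^2 + (2x + 1)^2 = 4c^2 + 4c + 4n^2 + 4x^2 + 4x + 2.
Every term is even; pulling out the factor of 2 gives 2(2c^2 + 2c + 2n^2 + 2x^2 + 2x + 1).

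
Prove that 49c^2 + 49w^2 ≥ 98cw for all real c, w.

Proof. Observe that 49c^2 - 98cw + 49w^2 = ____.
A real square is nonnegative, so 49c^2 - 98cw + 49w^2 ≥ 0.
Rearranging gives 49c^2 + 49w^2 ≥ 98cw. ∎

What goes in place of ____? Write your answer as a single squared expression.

(7c - 7w)^2

49c^2 - 98cw + 49w^2 is a perfect-square trinomial: the outer terms are (7c)^2 and (7w)^2, and the cross term is -2·7c·7w.
So 49c^2 - 98cw + 49w^2 = (7c - 7w)^2 ≥ 0.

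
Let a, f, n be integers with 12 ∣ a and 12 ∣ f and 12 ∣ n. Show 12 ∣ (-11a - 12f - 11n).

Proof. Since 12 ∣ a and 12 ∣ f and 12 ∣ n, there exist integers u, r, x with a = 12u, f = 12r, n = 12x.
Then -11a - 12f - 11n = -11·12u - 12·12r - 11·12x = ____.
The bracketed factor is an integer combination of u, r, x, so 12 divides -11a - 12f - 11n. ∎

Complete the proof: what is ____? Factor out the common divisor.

Each term has a factor of 12: -11·12u - 12·12r - 11·12x = 12·(-12r - 11u - 11x).
Since -12r - 11u - 11x is an integer, 12 ∣ (-11a - 12f - 11n).

12(-12r - 11u - 11x)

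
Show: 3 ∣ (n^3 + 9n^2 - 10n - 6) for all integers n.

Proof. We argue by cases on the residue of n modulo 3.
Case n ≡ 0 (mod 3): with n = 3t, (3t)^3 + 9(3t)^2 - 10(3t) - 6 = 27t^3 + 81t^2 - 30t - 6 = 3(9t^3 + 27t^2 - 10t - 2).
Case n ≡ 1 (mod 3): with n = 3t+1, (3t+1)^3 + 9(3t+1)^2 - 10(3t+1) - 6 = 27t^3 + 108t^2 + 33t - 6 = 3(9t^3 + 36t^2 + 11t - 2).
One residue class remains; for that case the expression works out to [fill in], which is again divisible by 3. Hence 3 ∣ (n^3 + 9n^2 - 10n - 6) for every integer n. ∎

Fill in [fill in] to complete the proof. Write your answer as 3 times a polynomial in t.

3(9t^3 + 45t^2 + 38t + 6)

Only n ≡ 2 (mod 3) is unaccounted for. Put n = 3t+2:
(3t+2)^3 + 9(3t+2)^2 - 10(3t+2) - 6 expands to 27t^3 + 135t^2 + 114t + 18,
and factoring out 3 leaves 3(9t^3 + 45t^2 + 38t + 6).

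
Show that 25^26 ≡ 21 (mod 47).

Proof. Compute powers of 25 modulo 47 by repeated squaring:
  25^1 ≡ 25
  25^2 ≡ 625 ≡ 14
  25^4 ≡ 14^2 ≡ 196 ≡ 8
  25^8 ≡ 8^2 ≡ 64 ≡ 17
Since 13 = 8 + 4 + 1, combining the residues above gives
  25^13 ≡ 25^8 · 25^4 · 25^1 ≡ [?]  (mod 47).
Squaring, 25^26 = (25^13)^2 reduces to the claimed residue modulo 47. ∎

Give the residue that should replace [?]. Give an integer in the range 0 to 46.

16

25^8 · 25^4 · 25^1 ≡ 17 · 8 · 25 = 3400.
3400 mod 47 = 16, so 25^13 ≡ 16 (mod 47).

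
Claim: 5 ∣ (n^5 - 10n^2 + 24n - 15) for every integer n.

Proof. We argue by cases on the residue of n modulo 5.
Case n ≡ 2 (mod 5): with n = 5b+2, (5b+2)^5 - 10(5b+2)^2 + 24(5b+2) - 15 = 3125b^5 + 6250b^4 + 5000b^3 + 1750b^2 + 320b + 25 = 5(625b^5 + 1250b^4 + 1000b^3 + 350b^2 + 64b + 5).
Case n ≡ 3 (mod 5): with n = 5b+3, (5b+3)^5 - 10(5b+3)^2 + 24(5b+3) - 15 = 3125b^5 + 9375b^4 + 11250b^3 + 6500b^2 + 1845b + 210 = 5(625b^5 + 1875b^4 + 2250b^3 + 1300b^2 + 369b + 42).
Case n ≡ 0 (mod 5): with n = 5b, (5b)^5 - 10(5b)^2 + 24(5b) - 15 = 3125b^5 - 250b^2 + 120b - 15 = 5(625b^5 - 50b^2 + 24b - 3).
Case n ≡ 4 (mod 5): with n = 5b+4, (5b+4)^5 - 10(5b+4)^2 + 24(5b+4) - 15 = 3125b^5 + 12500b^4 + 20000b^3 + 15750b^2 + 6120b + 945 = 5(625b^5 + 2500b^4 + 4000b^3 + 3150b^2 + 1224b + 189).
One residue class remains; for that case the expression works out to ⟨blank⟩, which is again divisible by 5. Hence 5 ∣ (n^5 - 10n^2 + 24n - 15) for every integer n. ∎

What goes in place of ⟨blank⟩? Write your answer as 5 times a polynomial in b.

5(625b^5 + 625b^4 + 250b^3 + 9b)

Only n ≡ 1 (mod 5) is unaccounted for. Put n = 5b+1:
(5b+1)^5 - 10(5b+1)^2 + 24(5b+1) - 15 expands to 3125b^5 + 3125b^4 + 1250b^3 + 45b,
and factoring out 5 leaves 5(625b^5 + 625b^4 + 250b^3 + 9b).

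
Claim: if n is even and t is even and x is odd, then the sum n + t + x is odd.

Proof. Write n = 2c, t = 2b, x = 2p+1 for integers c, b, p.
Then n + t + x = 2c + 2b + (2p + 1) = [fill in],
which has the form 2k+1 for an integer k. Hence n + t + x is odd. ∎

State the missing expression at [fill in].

2(b + c + p) + 1

Expanding: 2c + 2b + (2p + 1) = 2b + 2c + 2p + 1.
Every term except the constant is even, so this is 2(b + c + p) + 1,
and b + c + p ∈ ℤ gives the required form.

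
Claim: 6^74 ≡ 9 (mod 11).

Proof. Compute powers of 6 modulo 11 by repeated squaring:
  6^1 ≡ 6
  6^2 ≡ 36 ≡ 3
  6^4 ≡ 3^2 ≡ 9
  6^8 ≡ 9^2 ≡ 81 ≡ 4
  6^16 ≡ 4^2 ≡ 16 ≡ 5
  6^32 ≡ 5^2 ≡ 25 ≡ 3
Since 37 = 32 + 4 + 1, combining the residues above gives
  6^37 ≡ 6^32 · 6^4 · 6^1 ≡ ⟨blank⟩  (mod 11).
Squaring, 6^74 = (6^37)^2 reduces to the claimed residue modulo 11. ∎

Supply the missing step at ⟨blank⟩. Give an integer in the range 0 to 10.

Multiply the listed residues: 3 · 9 · 6 = 27 → 162.
Reducing modulo 11: 162 = 14·11 + 8, so 6^37 ≡ 8.

8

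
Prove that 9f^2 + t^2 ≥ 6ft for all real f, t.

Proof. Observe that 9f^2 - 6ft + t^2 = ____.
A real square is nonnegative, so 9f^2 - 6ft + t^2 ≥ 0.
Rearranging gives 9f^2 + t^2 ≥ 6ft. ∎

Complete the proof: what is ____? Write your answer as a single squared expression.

The leading and trailing coefficients are 3^2 and 1^2, and 6 = 2·3·1, so the trinomial is (3f - t)^2.
Hence 9f^2 - 6ft + t^2 ≥ 0.

(3f - t)^2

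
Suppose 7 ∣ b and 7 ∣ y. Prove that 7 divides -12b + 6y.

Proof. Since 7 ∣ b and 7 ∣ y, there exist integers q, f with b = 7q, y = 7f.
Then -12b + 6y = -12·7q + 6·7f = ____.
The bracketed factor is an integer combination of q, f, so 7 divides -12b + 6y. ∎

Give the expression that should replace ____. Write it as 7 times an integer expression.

7(6f - 12q)

Each term has a factor of 7: -12·7q + 6·7f = 7·(6f - 12q).
Since 6f - 12q is an integer, 7 ∣ (-12b + 6y).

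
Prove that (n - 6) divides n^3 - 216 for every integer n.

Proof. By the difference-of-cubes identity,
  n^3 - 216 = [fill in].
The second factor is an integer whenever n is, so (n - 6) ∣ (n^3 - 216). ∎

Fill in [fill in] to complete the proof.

(n - 6)(n^2 + 6n + 36)

Polynomial division of n^3 - 216 by n - 6 leaves remainder 0 and quotient n^2 + 6n + 36.
Hence n^3 - 216 = (n - 6)(n^2 + 6n + 36).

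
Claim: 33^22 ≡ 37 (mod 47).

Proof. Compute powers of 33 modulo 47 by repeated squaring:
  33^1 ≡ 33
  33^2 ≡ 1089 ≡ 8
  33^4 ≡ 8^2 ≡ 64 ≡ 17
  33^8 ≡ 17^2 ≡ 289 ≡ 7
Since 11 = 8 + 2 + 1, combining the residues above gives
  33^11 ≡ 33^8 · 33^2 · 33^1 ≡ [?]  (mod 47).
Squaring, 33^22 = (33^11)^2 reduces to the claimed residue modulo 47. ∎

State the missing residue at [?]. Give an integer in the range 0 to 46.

15

33^8 · 33^2 · 33^1 ≡ 7 · 8 · 33 = 1848.
1848 mod 47 = 15, so 33^11 ≡ 15 (mod 47).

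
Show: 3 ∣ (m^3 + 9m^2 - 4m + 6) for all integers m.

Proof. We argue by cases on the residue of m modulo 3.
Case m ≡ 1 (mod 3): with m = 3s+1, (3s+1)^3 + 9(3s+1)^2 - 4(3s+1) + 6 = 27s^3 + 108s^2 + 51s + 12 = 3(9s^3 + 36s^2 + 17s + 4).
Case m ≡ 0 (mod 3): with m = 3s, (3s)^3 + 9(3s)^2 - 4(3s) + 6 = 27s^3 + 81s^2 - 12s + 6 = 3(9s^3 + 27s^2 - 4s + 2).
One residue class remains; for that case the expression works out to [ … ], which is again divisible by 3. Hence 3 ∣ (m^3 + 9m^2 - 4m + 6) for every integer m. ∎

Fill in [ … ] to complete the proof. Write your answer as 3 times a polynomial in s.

Only m ≡ 2 (mod 3) is unaccounted for. Put m = 3s+2:
(3s+2)^3 + 9(3s+2)^2 - 4(3s+2) + 6 expands to 27s^3 + 135s^2 + 132s + 42,
and factoring out 3 leaves 3(9s^3 + 45s^2 + 44s + 14).

3(9s^3 + 45s^2 + 44s + 14)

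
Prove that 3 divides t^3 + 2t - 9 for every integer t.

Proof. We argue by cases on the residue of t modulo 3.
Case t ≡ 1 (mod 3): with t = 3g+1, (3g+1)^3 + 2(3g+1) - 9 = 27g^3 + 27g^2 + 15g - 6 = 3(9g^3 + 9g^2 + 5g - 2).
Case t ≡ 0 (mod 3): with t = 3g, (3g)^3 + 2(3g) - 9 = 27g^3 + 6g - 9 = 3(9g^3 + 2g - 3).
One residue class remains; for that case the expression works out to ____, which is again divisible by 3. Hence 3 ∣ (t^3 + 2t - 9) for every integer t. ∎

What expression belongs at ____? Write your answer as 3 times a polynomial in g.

3(9g^3 + 18g^2 + 14g + 1)

The residues treated are {1, 0}, so the missing case is t ≡ 2 (mod 3); write t = 3g+2.
Then (3g+2)^3 + 2(3g+2) - 9 = 27g^3 + 54g^2 + 42g + 3 = 3(9g^3 + 18g^2 + 14g + 1).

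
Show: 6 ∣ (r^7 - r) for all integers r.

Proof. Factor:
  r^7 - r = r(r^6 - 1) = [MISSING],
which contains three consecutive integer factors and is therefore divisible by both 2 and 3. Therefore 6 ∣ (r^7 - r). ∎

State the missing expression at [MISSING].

r^6 - 1 = (r^2 - 1)(r^4 + r^2 + 1), and r^2 - 1 = (r-1)(r+1).
So r(r^6 - 1) = (r - 1)r(r + 1)(r^4 + r^2 + 1).

(r - 1)r(r + 1)(r^4 + r^2 + 1)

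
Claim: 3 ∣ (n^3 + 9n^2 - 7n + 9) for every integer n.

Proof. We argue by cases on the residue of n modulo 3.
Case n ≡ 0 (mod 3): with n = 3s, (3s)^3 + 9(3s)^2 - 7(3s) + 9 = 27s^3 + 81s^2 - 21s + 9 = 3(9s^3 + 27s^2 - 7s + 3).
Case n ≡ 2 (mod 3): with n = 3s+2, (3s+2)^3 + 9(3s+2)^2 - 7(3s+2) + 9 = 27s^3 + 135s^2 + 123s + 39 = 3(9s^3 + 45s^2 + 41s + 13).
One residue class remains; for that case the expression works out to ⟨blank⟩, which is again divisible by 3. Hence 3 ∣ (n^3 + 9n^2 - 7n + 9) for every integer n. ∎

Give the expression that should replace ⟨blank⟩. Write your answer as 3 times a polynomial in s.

3(9s^3 + 36s^2 + 14s + 4)

Only n ≡ 1 (mod 3) is unaccounted for. Put n = 3s+1:
(3s+1)^3 + 9(3s+1)^2 - 7(3s+1) + 9 expands to 27s^3 + 108s^2 + 42s + 12,
and factoring out 3 leaves 3(9s^3 + 36s^2 + 14s + 4).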